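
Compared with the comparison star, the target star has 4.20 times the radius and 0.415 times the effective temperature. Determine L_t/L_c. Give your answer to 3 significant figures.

0.523

From the Stefan–Boltzmann law, L ∝ R²T⁴, so
L_t/L_c = (R_t/R_c)² (T_t/T_c)⁴ = (4.20)² × (0.415)⁴ = 17.64 × 0.02966 = 0.5232.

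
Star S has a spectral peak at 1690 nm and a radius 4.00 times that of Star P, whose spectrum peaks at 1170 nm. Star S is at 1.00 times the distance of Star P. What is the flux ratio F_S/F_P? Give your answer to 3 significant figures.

Wien's law: T_S/T_P = λ_P/λ_S = 1170/1690 = 0.6923.
L_S/L_P = (R_S/R_P)²(T_S/T_P)⁴ = (4.00)²(0.6923)⁴ = 3.676.
F_S/F_P = (L_S/L_P)/(d_S/d_P)² = 3.676/(1.00)² = 3.676.

3.68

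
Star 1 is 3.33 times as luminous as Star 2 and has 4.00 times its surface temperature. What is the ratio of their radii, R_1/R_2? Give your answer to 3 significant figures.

L ∝ R²T⁴ gives R ∝ √L / T², so
R_1/R_2 = √(3.33) / (4.00)² = 1.825 / 16.00 = 0.1141.

0.114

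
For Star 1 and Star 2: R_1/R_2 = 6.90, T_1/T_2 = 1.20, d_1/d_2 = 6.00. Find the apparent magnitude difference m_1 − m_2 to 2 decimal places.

-1.10

L_1/L_2 = (6.90)²(1.20)⁴ = 98.72.
F_1/F_2 = (L_1/L_2)/(d_1/d_2)² = 98.72/36.00 = 2.742.
m_1 − m_2 = −2.5 log₁₀(2.742) = -1.10.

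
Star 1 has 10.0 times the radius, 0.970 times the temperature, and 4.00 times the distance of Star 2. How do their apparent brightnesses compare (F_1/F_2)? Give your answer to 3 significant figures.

L_1/L_2 = (R_1/R_2)²(T_1/T_2)⁴ = (10.0)² × (0.970)⁴ = 88.53.
F_1/F_2 = (L_1/L_2)/(d_1/d_2)² = 88.53 / (4.00)² = 5.533.

5.53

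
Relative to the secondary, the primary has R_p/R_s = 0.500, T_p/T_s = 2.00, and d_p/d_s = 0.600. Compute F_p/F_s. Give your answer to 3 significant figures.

L_p/L_s = (R_p/R_s)²(T_p/T_s)⁴ = (0.500)² × (2.00)⁴ = 4.000.
F_p/F_s = (L_p/L_s)/(d_p/d_s)² = 4.000 / (0.600)² = 11.11.

11.1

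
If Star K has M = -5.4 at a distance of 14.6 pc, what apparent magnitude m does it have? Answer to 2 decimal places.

m = M + 5 log₁₀(d/10 pc) = -5.4 + 5 log₁₀(14.6/10)
  = -5.4 + 5 × 0.164 = -5.4 + 0.82 = -4.58.

-4.58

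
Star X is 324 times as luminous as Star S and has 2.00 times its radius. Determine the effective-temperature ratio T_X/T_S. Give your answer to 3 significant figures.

3.00

L ∝ R²T⁴ gives T ∝ (L/R²)^(1/4), so
T_X/T_S = (324 / 2.00²)^(1/4) = (81.00)^(1/4) = 3.000.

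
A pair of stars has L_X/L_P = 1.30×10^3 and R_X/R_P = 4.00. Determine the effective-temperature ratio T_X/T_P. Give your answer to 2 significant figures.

3.0

L ∝ R²T⁴ gives T ∝ (L/R²)^(1/4), so
T_X/T_P = (1.30×10^3 / 4.00²)^(1/4) = (81.25)^(1/4) = 3.002.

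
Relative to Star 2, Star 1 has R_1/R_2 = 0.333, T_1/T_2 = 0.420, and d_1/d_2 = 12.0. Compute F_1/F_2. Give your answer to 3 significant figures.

L_1/L_2 = (R_1/R_2)²(T_1/T_2)⁴ = (0.333)² × (0.420)⁴ = 0.003451.
F_1/F_2 = (L_1/L_2)/(d_1/d_2)² = 0.003451 / (12.0)² = 2.396×10^-5.

2.40×10^-5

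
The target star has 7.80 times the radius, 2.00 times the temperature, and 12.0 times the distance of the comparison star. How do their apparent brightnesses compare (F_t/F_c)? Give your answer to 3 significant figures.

L_t/L_c = (R_t/R_c)²(T_t/T_c)⁴ = (7.80)² × (2.00)⁴ = 973.4.
F_t/F_c = (L_t/L_c)/(d_t/d_c)² = 973.4 / (12.0)² = 6.760.

6.76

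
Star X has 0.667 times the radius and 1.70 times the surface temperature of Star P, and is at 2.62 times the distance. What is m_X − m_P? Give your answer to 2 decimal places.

L_X/L_P = (0.667)²(1.70)⁴ = 3.716.
F_X/F_P = (L_X/L_P)/(d_X/d_P)² = 3.716/6.864 = 0.5413.
m_X − m_P = −2.5 log₁₀(0.5413) = 0.67.

0.67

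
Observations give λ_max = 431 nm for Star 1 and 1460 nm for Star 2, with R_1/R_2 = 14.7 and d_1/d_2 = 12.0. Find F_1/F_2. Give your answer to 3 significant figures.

Wien's law: T_1/T_2 = λ_2/λ_1 = 1460/431 = 3.387.
L_1/L_2 = (R_1/R_2)²(T_1/T_2)⁴ = (14.7)²(3.387)⁴ = 2.845×10^4.
F_1/F_2 = (L_1/L_2)/(d_1/d_2)² = 2.845×10^4/(12.0)² = 197.6.

198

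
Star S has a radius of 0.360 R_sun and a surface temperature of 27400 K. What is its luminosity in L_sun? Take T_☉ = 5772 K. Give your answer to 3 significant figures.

65.8 L_sun

L/L_☉ = (R/R_☉)² (T/T_☉)⁴ = (0.360)² × (27400/5772)⁴
       = 0.1296 × (4.747)⁴ = 0.1296 × 507.8 = 65.81.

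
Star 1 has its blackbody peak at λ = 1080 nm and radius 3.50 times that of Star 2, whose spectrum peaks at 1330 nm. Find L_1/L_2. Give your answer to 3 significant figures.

Wien's law gives T ∝ 1/λ_max, so T_1/T_2 = λ_2/λ_1 = 1330/1080 = 1.231.
Then L ∝ R²T⁴ gives L_1/L_2 = (3.50)² × (1.231)⁴ = 12.25 × 2.300 = 28.17.

28.2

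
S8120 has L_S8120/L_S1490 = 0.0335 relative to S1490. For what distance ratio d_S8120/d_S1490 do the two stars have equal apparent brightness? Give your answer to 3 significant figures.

0.183

Equal flux requires L_S8120/d_S8120² = L_S1490/d_S1490², so d_S8120/d_S1490 = √(L_S8120/L_S1490)
= √(0.0335) = 0.1830.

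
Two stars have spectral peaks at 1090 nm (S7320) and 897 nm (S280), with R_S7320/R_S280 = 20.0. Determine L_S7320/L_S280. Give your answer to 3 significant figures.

Wien's law gives T ∝ 1/λ_max, so T_S7320/T_S280 = λ_S280/λ_S7320 = 897/1090 = 0.8229.
Then L ∝ R²T⁴ gives L_S7320/L_S280 = (20.0)² × (0.8229)⁴ = 400.0 × 0.4586 = 183.5.

183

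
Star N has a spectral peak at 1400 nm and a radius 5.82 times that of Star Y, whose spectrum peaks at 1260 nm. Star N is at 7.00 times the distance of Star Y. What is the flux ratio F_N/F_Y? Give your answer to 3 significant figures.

0.454

Wien's law: T_N/T_Y = λ_Y/λ_N = 1260/1400 = 0.9000.
L_N/L_Y = (R_N/R_Y)²(T_N/T_Y)⁴ = (5.82)²(0.9000)⁴ = 22.22.
F_N/F_Y = (L_N/L_Y)/(d_N/d_Y)² = 22.22/(7.00)² = 0.4535.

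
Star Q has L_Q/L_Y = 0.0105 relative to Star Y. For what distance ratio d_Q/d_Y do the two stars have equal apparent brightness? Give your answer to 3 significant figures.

0.102

Equal flux requires L_Q/d_Q² = L_Y/d_Y², so d_Q/d_Y = √(L_Q/L_Y)
= √(0.0105) = 0.1025.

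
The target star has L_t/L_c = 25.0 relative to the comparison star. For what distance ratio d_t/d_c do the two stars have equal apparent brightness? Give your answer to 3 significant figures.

5.00

Equal flux requires L_t/d_t² = L_c/d_c², so d_t/d_c = √(L_t/L_c)
= √(25.0) = 5.000.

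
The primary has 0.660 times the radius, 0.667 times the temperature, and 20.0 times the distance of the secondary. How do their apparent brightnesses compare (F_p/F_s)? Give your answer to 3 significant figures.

2.16×10^-4

L_p/L_s = (R_p/R_s)²(T_p/T_s)⁴ = (0.660)² × (0.667)⁴ = 0.08622.
F_p/F_s = (L_p/L_s)/(d_p/d_s)² = 0.08622 / (20.0)² = 2.155×10^-4.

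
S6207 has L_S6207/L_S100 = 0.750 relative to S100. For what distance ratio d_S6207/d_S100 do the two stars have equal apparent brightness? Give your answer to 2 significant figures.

0.87

Equal flux requires L_S6207/d_S6207² = L_S100/d_S100², so d_S6207/d_S100 = √(L_S6207/L_S100)
= √(0.750) = 0.8660.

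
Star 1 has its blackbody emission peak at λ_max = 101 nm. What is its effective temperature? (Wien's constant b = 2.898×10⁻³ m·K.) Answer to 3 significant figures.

T = b/λ_max = 2.898×10⁻³ / (101×10⁻⁹) = 2.869×10^4 K.

2.87×10^4 K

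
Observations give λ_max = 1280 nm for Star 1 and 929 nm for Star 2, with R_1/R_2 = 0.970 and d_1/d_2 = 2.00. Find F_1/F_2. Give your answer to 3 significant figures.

Wien's law: T_1/T_2 = λ_2/λ_1 = 929/1280 = 0.7258.
L_1/L_2 = (R_1/R_2)²(T_1/T_2)⁴ = (0.970)²(0.7258)⁴ = 0.2611.
F_1/F_2 = (L_1/L_2)/(d_1/d_2)² = 0.2611/(2.00)² = 0.06527.

0.0653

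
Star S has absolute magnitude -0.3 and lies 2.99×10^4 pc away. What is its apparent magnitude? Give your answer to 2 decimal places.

m = M + 5 log₁₀(d/10 pc) = -0.3 + 5 log₁₀(2.99×10^4/10)
  = -0.3 + 5 × 3.476 = -0.3 + 17.38 = 17.08.

17.08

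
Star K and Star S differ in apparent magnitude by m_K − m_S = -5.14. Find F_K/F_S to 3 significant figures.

F_K/F_S = 10^(−(m_K − m_S)/2.5) = 10^(5.14/2.5) = 10^2.056 = 113.8.

114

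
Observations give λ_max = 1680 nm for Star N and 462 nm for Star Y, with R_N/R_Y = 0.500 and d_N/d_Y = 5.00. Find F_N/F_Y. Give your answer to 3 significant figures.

5.72×10^-5

Wien's law: T_N/T_Y = λ_Y/λ_N = 462/1680 = 0.2750.
L_N/L_Y = (R_N/R_Y)²(T_N/T_Y)⁴ = (0.500)²(0.2750)⁴ = 0.001430.
F_N/F_Y = (L_N/L_Y)/(d_N/d_Y)² = 0.001430/(5.00)² = 5.719×10^-5.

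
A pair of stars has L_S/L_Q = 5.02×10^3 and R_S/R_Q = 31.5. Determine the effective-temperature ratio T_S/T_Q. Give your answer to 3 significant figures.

1.50

L ∝ R²T⁴ gives T ∝ (L/R²)^(1/4), so
T_S/T_Q = (5.02×10^3 / 31.5²)^(1/4) = (5.059)^(1/4) = 1.500.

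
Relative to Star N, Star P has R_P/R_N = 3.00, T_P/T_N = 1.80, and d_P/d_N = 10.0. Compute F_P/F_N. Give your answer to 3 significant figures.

L_P/L_N = (R_P/R_N)²(T_P/T_N)⁴ = (3.00)² × (1.80)⁴ = 94.48.
F_P/F_N = (L_P/L_N)/(d_P/d_N)² = 94.48 / (10.0)² = 0.9448.

0.945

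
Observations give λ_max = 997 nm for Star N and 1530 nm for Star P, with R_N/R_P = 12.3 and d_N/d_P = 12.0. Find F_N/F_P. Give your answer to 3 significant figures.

5.83

Wien's law: T_N/T_P = λ_P/λ_N = 1530/997 = 1.535.
L_N/L_P = (R_N/R_P)²(T_N/T_P)⁴ = (12.3)²(1.535)⁴ = 839.1.
F_N/F_P = (L_N/L_P)/(d_N/d_P)² = 839.1/(12.0)² = 5.827.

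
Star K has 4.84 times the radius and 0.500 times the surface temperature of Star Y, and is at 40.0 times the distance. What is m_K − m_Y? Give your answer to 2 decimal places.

L_K/L_Y = (4.84)²(0.500)⁴ = 1.464.
F_K/F_Y = (L_K/L_Y)/(d_K/d_Y)² = 1.464/1600 = 9.151×10^-4.
m_K − m_Y = −2.5 log₁₀(9.151×10^-4) = 7.60.

7.60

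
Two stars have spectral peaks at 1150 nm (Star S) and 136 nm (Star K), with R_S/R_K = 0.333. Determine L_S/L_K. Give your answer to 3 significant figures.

Wien's law gives T ∝ 1/λ_max, so T_S/T_K = λ_K/λ_S = 136/1150 = 0.1183.
Then L ∝ R²T⁴ gives L_S/L_K = (0.333)² × (0.1183)⁴ = 0.1109 × 1.956×10^-4 = 2.169×10^-5.

2.17×10^-5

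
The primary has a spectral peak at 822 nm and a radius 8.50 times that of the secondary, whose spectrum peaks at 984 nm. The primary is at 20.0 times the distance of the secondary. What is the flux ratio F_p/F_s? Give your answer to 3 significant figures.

0.371

Wien's law: T_p/T_s = λ_s/λ_p = 984/822 = 1.197.
L_p/L_s = (R_p/R_s)²(T_p/T_s)⁴ = (8.50)²(1.197)⁴ = 148.4.
F_p/F_s = (L_p/L_s)/(d_p/d_s)² = 148.4/(20.0)² = 0.3709.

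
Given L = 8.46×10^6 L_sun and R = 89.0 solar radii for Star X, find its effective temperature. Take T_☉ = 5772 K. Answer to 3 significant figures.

T/T_☉ = (L/L_☉)^(1/4) / (R/R_☉)^(1/2)
T = 5772 × (8.46×10^6)^(1/4) / √(89.0) = 5772 × 53.93 / 9.434 = 3.300×10^4 K.

3.30×10^4 K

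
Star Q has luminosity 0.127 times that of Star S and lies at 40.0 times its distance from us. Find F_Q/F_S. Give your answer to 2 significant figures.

7.9×10^-5

F = L/(4πd²), so F_Q/F_S = (L_Q/L_S) / (d_Q/d_S)²
= 0.127 / (40.0)² = 0.127 / 1600 = 7.938×10^-5.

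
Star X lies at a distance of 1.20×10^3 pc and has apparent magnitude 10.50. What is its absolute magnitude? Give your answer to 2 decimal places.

0.10

M = m − 5 log₁₀(d/10 pc) = 10.50 − 5 log₁₀(1.20×10^3/10)
  = 10.50 − 5 × 2.079 = 10.50 − 10.40 = 0.10.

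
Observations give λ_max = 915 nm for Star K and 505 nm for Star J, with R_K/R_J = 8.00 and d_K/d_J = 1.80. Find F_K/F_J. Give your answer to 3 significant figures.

Wien's law: T_K/T_J = λ_J/λ_K = 505/915 = 0.5519.
L_K/L_J = (R_K/R_J)²(T_K/T_J)⁴ = (8.00)²(0.5519)⁴ = 5.938.
F_K/F_J = (L_K/L_J)/(d_K/d_J)² = 5.938/(1.80)² = 1.833.

1.83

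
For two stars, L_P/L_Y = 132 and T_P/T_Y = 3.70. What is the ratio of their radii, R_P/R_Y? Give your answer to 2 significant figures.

L ∝ R²T⁴ gives R ∝ √L / T², so
R_P/R_Y = √(132) / (3.70)² = 11.49 / 13.69 = 0.8392.

0.84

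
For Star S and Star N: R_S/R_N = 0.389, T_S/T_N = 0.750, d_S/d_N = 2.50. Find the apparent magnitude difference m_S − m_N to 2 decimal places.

L_S/L_N = (0.389)²(0.750)⁴ = 0.04788.
F_S/F_N = (L_S/L_N)/(d_S/d_N)² = 0.04788/6.250 = 0.007661.
m_S − m_N = −2.5 log₁₀(0.007661) = 5.29.

5.29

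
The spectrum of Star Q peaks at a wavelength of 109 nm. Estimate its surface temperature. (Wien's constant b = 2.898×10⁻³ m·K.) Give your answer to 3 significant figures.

2.66×10^4 K

T = b/λ_max = 2.898×10⁻³ / (109×10⁻⁹) = 2.659×10^4 K.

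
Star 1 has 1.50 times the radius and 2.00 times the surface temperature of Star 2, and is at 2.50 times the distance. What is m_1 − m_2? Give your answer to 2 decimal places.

L_1/L_2 = (1.50)²(2.00)⁴ = 36.00.
F_1/F_2 = (L_1/L_2)/(d_1/d_2)² = 36.00/6.250 = 5.760.
m_1 − m_2 = −2.5 log₁₀(5.760) = -1.90.

-1.90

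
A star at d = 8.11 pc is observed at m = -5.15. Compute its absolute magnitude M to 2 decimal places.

M = m − 5 log₁₀(d/10 pc) = -5.15 − 5 log₁₀(8.11/10)
  = -5.15 − 5 × -0.091 = -5.15 − -0.45 = -4.70.

-4.70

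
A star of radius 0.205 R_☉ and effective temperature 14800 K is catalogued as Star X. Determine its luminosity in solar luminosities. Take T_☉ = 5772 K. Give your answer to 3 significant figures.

1.82 solar luminosities

L/L_☉ = (R/R_☉)² (T/T_☉)⁴ = (0.205)² × (14800/5772)⁴
       = 0.04202 × (2.564)⁴ = 0.04202 × 43.23 = 1.817.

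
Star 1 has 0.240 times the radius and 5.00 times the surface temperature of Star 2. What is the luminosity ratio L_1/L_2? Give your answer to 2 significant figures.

36

From the Stefan–Boltzmann law, L ∝ R²T⁴, so
L_1/L_2 = (R_1/R_2)² (T_1/T_2)⁴ = (0.240)² × (5.00)⁴ = 0.05760 × 625.0 = 36.00.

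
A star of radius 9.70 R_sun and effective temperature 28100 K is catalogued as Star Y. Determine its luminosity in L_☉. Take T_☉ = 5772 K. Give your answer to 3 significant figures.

L/L_☉ = (R/R_☉)² (T/T_☉)⁴ = (9.70)² × (28100/5772)⁴
       = 94.09 × (4.868)⁴ = 94.09 × 561.7 = 5.285×10^4.

5.29×10^4 L_☉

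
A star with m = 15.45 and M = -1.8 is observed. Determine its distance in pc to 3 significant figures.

2.82×10^4 pc

m − M = 5 log₁₀(d/10 pc)
15.45 − (-1.8) = 17.25 = 5 log₁₀(d/10)
d = 10 × 10^(17.25/5) = 10 × 10^3.450 = 2.818×10^4 pc.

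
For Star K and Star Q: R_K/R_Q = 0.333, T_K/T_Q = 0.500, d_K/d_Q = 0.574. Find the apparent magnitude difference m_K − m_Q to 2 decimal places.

L_K/L_Q = (0.333)²(0.500)⁴ = 0.006931.
F_K/F_Q = (L_K/L_Q)/(d_K/d_Q)² = 0.006931/0.3295 = 0.02104.
m_K − m_Q = −2.5 log₁₀(0.02104) = 4.19.

4.19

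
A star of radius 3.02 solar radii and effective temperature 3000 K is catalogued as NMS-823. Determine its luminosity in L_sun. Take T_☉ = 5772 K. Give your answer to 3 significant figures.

L/L_☉ = (R/R_☉)² (T/T_☉)⁴ = (3.02)² × (3000/5772)⁴
       = 9.120 × (0.5198)⁴ = 9.120 × 0.07298 = 0.6656.

0.666 L_sun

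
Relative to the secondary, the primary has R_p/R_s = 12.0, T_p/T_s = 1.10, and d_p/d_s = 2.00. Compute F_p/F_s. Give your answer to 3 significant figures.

L_p/L_s = (R_p/R_s)²(T_p/T_s)⁴ = (12.0)² × (1.10)⁴ = 210.8.
F_p/F_s = (L_p/L_s)/(d_p/d_s)² = 210.8 / (2.00)² = 52.71.

52.7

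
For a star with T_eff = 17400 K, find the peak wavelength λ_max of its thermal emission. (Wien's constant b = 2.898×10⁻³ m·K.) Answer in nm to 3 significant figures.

λ_max = b/T = 2.898×10⁻³ / 17400 = 1.67×10^-7 m = 166.6 nm.

167 nm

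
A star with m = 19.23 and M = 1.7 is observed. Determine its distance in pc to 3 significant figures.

3.21×10^4 pc

m − M = 5 log₁₀(d/10 pc)
19.23 − (1.7) = 17.53 = 5 log₁₀(d/10)
d = 10 × 10^(17.53/5) = 10 × 10^3.506 = 3.206×10^4 pc.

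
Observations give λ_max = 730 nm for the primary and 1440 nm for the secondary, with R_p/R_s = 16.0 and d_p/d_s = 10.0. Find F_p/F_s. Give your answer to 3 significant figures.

38.8

Wien's law: T_p/T_s = λ_s/λ_p = 1440/730 = 1.973.
L_p/L_s = (R_p/R_s)²(T_p/T_s)⁴ = (16.0)²(1.973)⁴ = 3876.
F_p/F_s = (L_p/L_s)/(d_p/d_s)² = 3876/(10.0)² = 38.76.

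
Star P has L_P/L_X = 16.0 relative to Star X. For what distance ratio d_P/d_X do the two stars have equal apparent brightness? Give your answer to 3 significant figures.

4.00

Equal flux requires L_P/d_P² = L_X/d_X², so d_P/d_X = √(L_P/L_X)
= √(16.0) = 4.000.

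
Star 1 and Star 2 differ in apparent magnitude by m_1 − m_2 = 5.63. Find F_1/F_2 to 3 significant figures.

F_1/F_2 = 10^(−(m_1 − m_2)/2.5) = 10^(-5.63/2.5) = 10^-2.252 = 0.005598.

0.00560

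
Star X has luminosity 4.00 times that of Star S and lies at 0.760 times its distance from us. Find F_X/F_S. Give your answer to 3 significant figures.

F = L/(4πd²), so F_X/F_S = (L_X/L_S) / (d_X/d_S)²
= 4.00 / (0.760)² = 4.00 / 0.5776 = 6.925.

6.93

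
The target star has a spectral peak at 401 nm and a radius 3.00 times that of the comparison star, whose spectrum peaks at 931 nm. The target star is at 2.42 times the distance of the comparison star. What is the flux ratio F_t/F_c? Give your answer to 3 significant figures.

Wien's law: T_t/T_c = λ_c/λ_t = 931/401 = 2.322.
L_t/L_c = (R_t/R_c)²(T_t/T_c)⁴ = (3.00)²(2.322)⁴ = 261.5.
F_t/F_c = (L_t/L_c)/(d_t/d_c)² = 261.5/(2.42)² = 44.65.

44.7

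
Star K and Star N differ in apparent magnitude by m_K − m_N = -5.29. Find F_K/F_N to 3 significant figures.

F_K/F_N = 10^(−(m_K − m_N)/2.5) = 10^(5.29/2.5) = 10^2.116 = 130.6.

131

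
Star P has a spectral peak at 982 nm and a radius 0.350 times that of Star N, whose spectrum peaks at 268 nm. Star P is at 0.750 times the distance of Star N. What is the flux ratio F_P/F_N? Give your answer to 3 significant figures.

Wien's law: T_P/T_N = λ_N/λ_P = 268/982 = 0.2729.
L_P/L_N = (R_P/R_N)²(T_P/T_N)⁴ = (0.350)²(0.2729)⁴ = 6.796×10^-4.
F_P/F_N = (L_P/L_N)/(d_P/d_N)² = 6.796×10^-4/(0.750)² = 0.001208.

0.00121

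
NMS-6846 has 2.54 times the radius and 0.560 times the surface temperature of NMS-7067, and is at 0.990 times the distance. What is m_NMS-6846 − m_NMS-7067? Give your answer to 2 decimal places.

0.47

L_NMS-6846/L_NMS-7067 = (2.54)²(0.560)⁴ = 0.6345.
F_NMS-6846/F_NMS-7067 = (L_NMS-6846/L_NMS-7067)/(d_NMS-6846/d_NMS-7067)² = 0.6345/0.9801 = 0.6474.
m_NMS-6846 − m_NMS-7067 = −2.5 log₁₀(0.6474) = 0.47.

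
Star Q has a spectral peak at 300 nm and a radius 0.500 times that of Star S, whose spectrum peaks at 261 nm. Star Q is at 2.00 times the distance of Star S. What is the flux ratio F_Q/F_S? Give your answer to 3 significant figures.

Wien's law: T_Q/T_S = λ_S/λ_Q = 261/300 = 0.8700.
L_Q/L_S = (R_Q/R_S)²(T_Q/T_S)⁴ = (0.500)²(0.8700)⁴ = 0.1432.
F_Q/F_S = (L_Q/L_S)/(d_Q/d_S)² = 0.1432/(2.00)² = 0.03581.

0.0358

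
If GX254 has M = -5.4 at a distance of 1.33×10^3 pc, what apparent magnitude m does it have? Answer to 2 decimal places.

m = M + 5 log₁₀(d/10 pc) = -5.4 + 5 log₁₀(1.33×10^3/10)
  = -5.4 + 5 × 2.124 = -5.4 + 10.62 = 5.22.

5.22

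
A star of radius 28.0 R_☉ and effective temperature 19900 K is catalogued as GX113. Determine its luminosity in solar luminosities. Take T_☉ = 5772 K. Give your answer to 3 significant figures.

L/L_☉ = (R/R_☉)² (T/T_☉)⁴ = (28.0)² × (19900/5772)⁴
       = 784.0 × (3.448)⁴ = 784.0 × 141.3 = 1.108×10^5.

1.11×10^5 solar luminosities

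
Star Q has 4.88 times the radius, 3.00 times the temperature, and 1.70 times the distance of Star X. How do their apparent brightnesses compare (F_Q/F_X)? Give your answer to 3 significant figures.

667

L_Q/L_X = (R_Q/R_X)²(T_Q/T_X)⁴ = (4.88)² × (3.00)⁴ = 1929.
F_Q/F_X = (L_Q/L_X)/(d_Q/d_X)² = 1929 / (1.70)² = 667.5.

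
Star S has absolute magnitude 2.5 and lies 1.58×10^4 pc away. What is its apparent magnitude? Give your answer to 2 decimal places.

m = M + 5 log₁₀(d/10 pc) = 2.5 + 5 log₁₀(1.58×10^4/10)
  = 2.5 + 5 × 3.199 = 2.5 + 15.99 = 18.49.

18.49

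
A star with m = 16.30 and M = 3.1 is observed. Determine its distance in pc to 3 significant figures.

m − M = 5 log₁₀(d/10 pc)
16.30 − (3.1) = 13.20 = 5 log₁₀(d/10)
d = 10 × 10^(13.20/5) = 10 × 10^2.640 = 4365 pc.

4.37×10^3 pc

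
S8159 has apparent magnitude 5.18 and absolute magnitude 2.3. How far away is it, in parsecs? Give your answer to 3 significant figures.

37.7 pc

m − M = 5 log₁₀(d/10 pc)
5.18 − (2.3) = 2.88 = 5 log₁₀(d/10)
d = 10 × 10^(2.88/5) = 10 × 10^0.576 = 37.67 pc.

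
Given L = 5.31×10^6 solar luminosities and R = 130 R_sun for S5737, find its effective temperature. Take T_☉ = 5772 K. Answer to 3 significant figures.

T/T_☉ = (L/L_☉)^(1/4) / (R/R_☉)^(1/2)
T = 5772 × (5.31×10^6)^(1/4) / √(130) = 5772 × 48.00 / 11.40 = 2.430×10^4 K.

2.43×10^4 K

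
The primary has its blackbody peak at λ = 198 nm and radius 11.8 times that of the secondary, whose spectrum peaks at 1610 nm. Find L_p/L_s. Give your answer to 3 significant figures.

Wien's law gives T ∝ 1/λ_max, so T_p/T_s = λ_s/λ_p = 1610/198 = 8.131.
Then L ∝ R²T⁴ gives L_p/L_s = (11.8)² × (8.131)⁴ = 139.2 × 4372 = 6.087×10^5.

6.09×10^5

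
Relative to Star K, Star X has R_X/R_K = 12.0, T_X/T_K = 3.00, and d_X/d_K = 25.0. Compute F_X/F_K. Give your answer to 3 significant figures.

18.7

L_X/L_K = (R_X/R_K)²(T_X/T_K)⁴ = (12.0)² × (3.00)⁴ = 1.166×10^4.
F_X/F_K = (L_X/L_K)/(d_X/d_K)² = 1.166×10^4 / (25.0)² = 18.66.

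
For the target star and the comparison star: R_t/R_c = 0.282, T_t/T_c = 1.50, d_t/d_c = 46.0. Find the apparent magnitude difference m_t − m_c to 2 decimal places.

L_t/L_c = (0.282)²(1.50)⁴ = 0.4026.
F_t/F_c = (L_t/L_c)/(d_t/d_c)² = 0.4026/2116 = 1.903×10^-4.
m_t − m_c = −2.5 log₁₀(1.903×10^-4) = 9.30.

9.30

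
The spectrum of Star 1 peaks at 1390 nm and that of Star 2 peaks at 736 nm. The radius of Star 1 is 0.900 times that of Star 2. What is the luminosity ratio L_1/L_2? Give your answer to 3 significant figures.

Wien's law gives T ∝ 1/λ_max, so T_1/T_2 = λ_2/λ_1 = 736/1390 = 0.5295.
Then L ∝ R²T⁴ gives L_1/L_2 = (0.900)² × (0.5295)⁴ = 0.8100 × 0.07861 = 0.06367.

0.0637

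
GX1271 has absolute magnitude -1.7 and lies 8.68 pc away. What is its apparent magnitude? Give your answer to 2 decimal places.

-2.01

m = M + 5 log₁₀(d/10 pc) = -1.7 + 5 log₁₀(8.68/10)
  = -1.7 + 5 × -0.061 = -1.7 + -0.31 = -2.01.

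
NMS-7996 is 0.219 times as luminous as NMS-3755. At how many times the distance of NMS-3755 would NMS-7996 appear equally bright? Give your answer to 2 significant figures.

Equal flux requires L_NMS-7996/d_NMS-7996² = L_NMS-3755/d_NMS-3755², so d_NMS-7996/d_NMS-3755 = √(L_NMS-7996/L_NMS-3755)
= √(0.219) = 0.4680.

0.47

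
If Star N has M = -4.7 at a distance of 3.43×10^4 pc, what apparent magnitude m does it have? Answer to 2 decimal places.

m = M + 5 log₁₀(d/10 pc) = -4.7 + 5 log₁₀(3.43×10^4/10)
  = -4.7 + 5 × 3.535 = -4.7 + 17.68 = 12.98.

12.98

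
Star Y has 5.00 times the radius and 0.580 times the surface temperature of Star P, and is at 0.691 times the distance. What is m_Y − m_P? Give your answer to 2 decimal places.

L_Y/L_P = (5.00)²(0.580)⁴ = 2.829.
F_Y/F_P = (L_Y/L_P)/(d_Y/d_P)² = 2.829/0.4775 = 5.925.
m_Y − m_P = −2.5 log₁₀(5.925) = -1.93.

-1.93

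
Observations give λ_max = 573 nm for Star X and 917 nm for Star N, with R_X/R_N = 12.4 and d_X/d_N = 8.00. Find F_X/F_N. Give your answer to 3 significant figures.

15.8

Wien's law: T_X/T_N = λ_N/λ_X = 917/573 = 1.600.
L_X/L_N = (R_X/R_N)²(T_X/T_N)⁴ = (12.4)²(1.600)⁴ = 1009.
F_X/F_N = (L_X/L_N)/(d_X/d_N)² = 1009/(8.00)² = 15.76.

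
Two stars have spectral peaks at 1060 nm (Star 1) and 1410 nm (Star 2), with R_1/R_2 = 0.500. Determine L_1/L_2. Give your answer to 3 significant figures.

0.783

Wien's law gives T ∝ 1/λ_max, so T_1/T_2 = λ_2/λ_1 = 1410/1060 = 1.330.
Then L ∝ R²T⁴ gives L_1/L_2 = (0.500)² × (1.330)⁴ = 0.2500 × 3.131 = 0.7827.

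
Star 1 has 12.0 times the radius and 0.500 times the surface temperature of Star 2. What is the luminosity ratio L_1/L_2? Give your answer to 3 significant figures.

From the Stefan–Boltzmann law, L ∝ R²T⁴, so
L_1/L_2 = (R_1/R_2)² (T_1/T_2)⁴ = (12.0)² × (0.500)⁴ = 144.0 × 0.06250 = 9.000.

9.00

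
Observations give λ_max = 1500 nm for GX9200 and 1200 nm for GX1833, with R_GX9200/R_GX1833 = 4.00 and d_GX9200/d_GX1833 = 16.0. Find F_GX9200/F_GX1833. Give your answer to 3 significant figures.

0.0256

Wien's law: T_GX9200/T_GX1833 = λ_GX1833/λ_GX9200 = 1200/1500 = 0.8000.
L_GX9200/L_GX1833 = (R_GX9200/R_GX1833)²(T_GX9200/T_GX1833)⁴ = (4.00)²(0.8000)⁴ = 6.554.
F_GX9200/F_GX1833 = (L_GX9200/L_GX1833)/(d_GX9200/d_GX1833)² = 6.554/(16.0)² = 0.02560.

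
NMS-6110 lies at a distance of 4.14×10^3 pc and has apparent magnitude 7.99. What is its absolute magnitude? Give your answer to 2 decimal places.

M = m − 5 log₁₀(d/10 pc) = 7.99 − 5 log₁₀(4.14×10^3/10)
  = 7.99 − 5 × 2.617 = 7.99 − 13.09 = -5.10.

-5.10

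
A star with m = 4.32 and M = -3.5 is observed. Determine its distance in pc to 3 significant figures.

m − M = 5 log₁₀(d/10 pc)
4.32 − (-3.5) = 7.82 = 5 log₁₀(d/10)
d = 10 × 10^(7.82/5) = 10 × 10^1.564 = 366.4 pc.

366 pc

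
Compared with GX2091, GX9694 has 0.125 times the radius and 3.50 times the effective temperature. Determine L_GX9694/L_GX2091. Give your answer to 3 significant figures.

2.34

From the Stefan–Boltzmann law, L ∝ R²T⁴, so
L_GX9694/L_GX2091 = (R_GX9694/R_GX2091)² (T_GX9694/T_GX2091)⁴ = (0.125)² × (3.50)⁴ = 0.01562 × 150.1 = 2.345.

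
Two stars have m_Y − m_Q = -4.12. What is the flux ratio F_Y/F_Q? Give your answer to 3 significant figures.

44.5

F_Y/F_Q = 10^(−(m_Y − m_Q)/2.5) = 10^(4.12/2.5) = 10^1.648 = 44.46.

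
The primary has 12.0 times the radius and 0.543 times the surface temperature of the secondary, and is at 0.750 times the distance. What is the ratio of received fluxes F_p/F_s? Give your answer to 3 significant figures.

L_p/L_s = (R_p/R_s)²(T_p/T_s)⁴ = (12.0)² × (0.543)⁴ = 12.52.
F_p/F_s = (L_p/L_s)/(d_p/d_s)² = 12.52 / (0.750)² = 22.26.

22.3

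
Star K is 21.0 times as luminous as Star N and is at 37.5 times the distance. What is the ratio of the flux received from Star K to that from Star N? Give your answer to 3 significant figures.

0.0149

F = L/(4πd²), so F_K/F_N = (L_K/L_N) / (d_K/d_N)²
= 21.0 / (37.5)² = 21.0 / 1406 = 0.01493.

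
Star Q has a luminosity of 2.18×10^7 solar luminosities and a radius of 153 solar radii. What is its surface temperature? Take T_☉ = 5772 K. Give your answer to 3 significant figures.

3.19×10^4 K

T/T_☉ = (L/L_☉)^(1/4) / (R/R_☉)^(1/2)
T = 5772 × (2.18×10^7)^(1/4) / √(153) = 5772 × 68.33 / 12.37 = 3.189×10^4 K.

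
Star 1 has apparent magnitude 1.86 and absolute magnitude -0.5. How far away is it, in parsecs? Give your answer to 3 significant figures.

m − M = 5 log₁₀(d/10 pc)
1.86 − (-0.5) = 2.36 = 5 log₁₀(d/10)
d = 10 × 10^(2.36/5) = 10 × 10^0.472 = 29.65 pc.

29.6 pc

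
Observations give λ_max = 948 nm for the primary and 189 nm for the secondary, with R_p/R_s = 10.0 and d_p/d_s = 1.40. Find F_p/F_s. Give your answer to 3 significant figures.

0.0806

Wien's law: T_p/T_s = λ_s/λ_p = 189/948 = 0.1994.
L_p/L_s = (R_p/R_s)²(T_p/T_s)⁴ = (10.0)²(0.1994)⁴ = 0.1580.
F_p/F_s = (L_p/L_s)/(d_p/d_s)² = 0.1580/(1.40)² = 0.08060.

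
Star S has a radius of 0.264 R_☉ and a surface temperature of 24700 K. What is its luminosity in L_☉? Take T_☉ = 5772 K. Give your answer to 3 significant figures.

L/L_☉ = (R/R_☉)² (T/T_☉)⁴ = (0.264)² × (24700/5772)⁴
       = 0.06970 × (4.279)⁴ = 0.06970 × 335.3 = 23.37.

23.4 L_☉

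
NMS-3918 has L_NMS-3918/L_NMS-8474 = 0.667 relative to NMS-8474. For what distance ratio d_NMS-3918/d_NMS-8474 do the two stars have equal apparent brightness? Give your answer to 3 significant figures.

0.817

Equal flux requires L_NMS-3918/d_NMS-3918² = L_NMS-8474/d_NMS-8474², so d_NMS-3918/d_NMS-8474 = √(L_NMS-3918/L_NMS-8474)
= √(0.667) = 0.8167.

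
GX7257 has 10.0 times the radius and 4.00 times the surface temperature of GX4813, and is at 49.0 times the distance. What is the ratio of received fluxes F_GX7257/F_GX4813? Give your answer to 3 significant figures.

L_GX7257/L_GX4813 = (R_GX7257/R_GX4813)²(T_GX7257/T_GX4813)⁴ = (10.0)² × (4.00)⁴ = 2.560×10^4.
F_GX7257/F_GX4813 = (L_GX7257/L_GX4813)/(d_GX7257/d_GX4813)² = 2.560×10^4 / (49.0)² = 10.66.

10.7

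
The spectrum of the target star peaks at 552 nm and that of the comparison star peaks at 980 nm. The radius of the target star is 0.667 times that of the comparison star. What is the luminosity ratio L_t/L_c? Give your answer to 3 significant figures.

4.42

Wien's law gives T ∝ 1/λ_max, so T_t/T_c = λ_c/λ_t = 980/552 = 1.775.
Then L ∝ R²T⁴ gives L_t/L_c = (0.667)² × (1.775)⁴ = 0.4449 × 9.935 = 4.420.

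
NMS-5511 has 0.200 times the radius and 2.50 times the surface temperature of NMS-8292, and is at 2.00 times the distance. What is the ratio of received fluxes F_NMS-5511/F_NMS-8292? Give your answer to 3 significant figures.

L_NMS-5511/L_NMS-8292 = (R_NMS-5511/R_NMS-8292)²(T_NMS-5511/T_NMS-8292)⁴ = (0.200)² × (2.50)⁴ = 1.563.
F_NMS-5511/F_NMS-8292 = (L_NMS-5511/L_NMS-8292)/(d_NMS-5511/d_NMS-8292)² = 1.563 / (2.00)² = 0.3906.

0.391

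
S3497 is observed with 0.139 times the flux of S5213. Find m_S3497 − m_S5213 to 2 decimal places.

2.14

m_S3497 − m_S5213 = −2.5 log₁₀(F_S3497/F_S5213) = −2.5 log₁₀(0.139) = −2.5 × (-0.857) = 2.142.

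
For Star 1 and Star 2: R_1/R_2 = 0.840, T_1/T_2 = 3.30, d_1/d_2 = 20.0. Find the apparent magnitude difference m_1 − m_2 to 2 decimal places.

L_1/L_2 = (0.840)²(3.30)⁴ = 83.68.
F_1/F_2 = (L_1/L_2)/(d_1/d_2)² = 83.68/400.0 = 0.2092.
m_1 − m_2 = −2.5 log₁₀(0.2092) = 1.70.

1.70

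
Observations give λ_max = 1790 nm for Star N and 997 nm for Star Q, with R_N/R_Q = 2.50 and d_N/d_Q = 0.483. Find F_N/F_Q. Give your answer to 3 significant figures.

Wien's law: T_N/T_Q = λ_Q/λ_N = 997/1790 = 0.5570.
L_N/L_Q = (R_N/R_Q)²(T_N/T_Q)⁴ = (2.50)²(0.5570)⁴ = 0.6015.
F_N/F_Q = (L_N/L_Q)/(d_N/d_Q)² = 0.6015/(0.483)² = 2.578.

2.58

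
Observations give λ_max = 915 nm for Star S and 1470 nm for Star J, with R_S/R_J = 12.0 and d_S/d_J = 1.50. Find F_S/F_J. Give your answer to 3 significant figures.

Wien's law: T_S/T_J = λ_J/λ_S = 1470/915 = 1.607.
L_S/L_J = (R_S/R_J)²(T_S/T_J)⁴ = (12.0)²(1.607)⁴ = 959.3.
F_S/F_J = (L_S/L_J)/(d_S/d_J)² = 959.3/(1.50)² = 426.3.

426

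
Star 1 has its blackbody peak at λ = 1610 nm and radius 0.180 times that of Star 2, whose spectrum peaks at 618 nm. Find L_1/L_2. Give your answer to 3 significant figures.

7.03×10^-4

Wien's law gives T ∝ 1/λ_max, so T_1/T_2 = λ_2/λ_1 = 618/1610 = 0.3839.
Then L ∝ R²T⁴ gives L_1/L_2 = (0.180)² × (0.3839)⁴ = 0.03240 × 0.02171 = 7.034×10^-4.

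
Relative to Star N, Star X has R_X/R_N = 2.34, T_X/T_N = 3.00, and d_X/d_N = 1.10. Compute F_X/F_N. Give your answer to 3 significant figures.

367

L_X/L_N = (R_X/R_N)²(T_X/T_N)⁴ = (2.34)² × (3.00)⁴ = 443.5.
F_X/F_N = (L_X/L_N)/(d_X/d_N)² = 443.5 / (1.10)² = 366.5.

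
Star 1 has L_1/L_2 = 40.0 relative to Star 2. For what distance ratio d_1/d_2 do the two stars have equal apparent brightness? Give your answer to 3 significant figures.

6.32

Equal flux requires L_1/d_1² = L_2/d_2², so d_1/d_2 = √(L_1/L_2)
= √(40.0) = 6.325.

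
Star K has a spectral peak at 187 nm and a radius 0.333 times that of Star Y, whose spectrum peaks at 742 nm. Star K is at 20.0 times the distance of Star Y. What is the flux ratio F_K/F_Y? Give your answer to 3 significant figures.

Wien's law: T_K/T_Y = λ_Y/λ_K = 742/187 = 3.968.
L_K/L_Y = (R_K/R_Y)²(T_K/T_Y)⁴ = (0.333)²(3.968)⁴ = 27.49.
F_K/F_Y = (L_K/L_Y)/(d_K/d_Y)² = 27.49/(20.0)² = 0.06872.

0.0687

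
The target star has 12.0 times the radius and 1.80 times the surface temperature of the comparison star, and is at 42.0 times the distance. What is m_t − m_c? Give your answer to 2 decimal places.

L_t/L_c = (12.0)²(1.80)⁴ = 1512.
F_t/F_c = (L_t/L_c)/(d_t/d_c)² = 1512/1764 = 0.8569.
m_t − m_c = −2.5 log₁₀(0.8569) = 0.17.

0.17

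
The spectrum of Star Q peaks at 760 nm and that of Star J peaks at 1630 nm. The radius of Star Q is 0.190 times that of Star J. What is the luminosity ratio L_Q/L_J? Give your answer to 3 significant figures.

Wien's law gives T ∝ 1/λ_max, so T_Q/T_J = λ_J/λ_Q = 1630/760 = 2.145.
Then L ∝ R²T⁴ gives L_Q/L_J = (0.190)² × (2.145)⁴ = 0.03610 × 21.16 = 0.7638.

0.764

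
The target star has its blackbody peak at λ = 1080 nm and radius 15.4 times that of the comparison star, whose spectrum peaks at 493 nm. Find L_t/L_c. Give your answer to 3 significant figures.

Wien's law gives T ∝ 1/λ_max, so T_t/T_c = λ_c/λ_t = 493/1080 = 0.4565.
Then L ∝ R²T⁴ gives L_t/L_c = (15.4)² × (0.4565)⁴ = 237.2 × 0.04342 = 10.30.

10.3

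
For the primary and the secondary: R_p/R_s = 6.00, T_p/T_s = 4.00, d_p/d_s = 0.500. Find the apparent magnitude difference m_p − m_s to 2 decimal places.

-11.42

L_p/L_s = (6.00)²(4.00)⁴ = 9216.
F_p/F_s = (L_p/L_s)/(d_p/d_s)² = 9216/0.2500 = 3.686×10^4.
m_p − m_s = −2.5 log₁₀(3.686×10^4) = -11.42.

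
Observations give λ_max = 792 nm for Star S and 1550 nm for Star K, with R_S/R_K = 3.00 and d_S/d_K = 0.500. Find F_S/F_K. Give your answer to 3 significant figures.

528

Wien's law: T_S/T_K = λ_K/λ_S = 1550/792 = 1.957.
L_S/L_K = (R_S/R_K)²(T_S/T_K)⁴ = (3.00)²(1.957)⁴ = 132.0.
F_S/F_K = (L_S/L_K)/(d_S/d_K)² = 132.0/(0.500)² = 528.1.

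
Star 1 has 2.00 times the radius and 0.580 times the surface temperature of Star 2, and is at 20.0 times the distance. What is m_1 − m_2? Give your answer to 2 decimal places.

7.37

L_1/L_2 = (2.00)²(0.580)⁴ = 0.4527.
F_1/F_2 = (L_1/L_2)/(d_1/d_2)² = 0.4527/400.0 = 0.001132.
m_1 − m_2 = −2.5 log₁₀(0.001132) = 7.37.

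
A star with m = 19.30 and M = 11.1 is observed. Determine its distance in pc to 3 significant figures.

m − M = 5 log₁₀(d/10 pc)
19.30 − (11.1) = 8.20 = 5 log₁₀(d/10)
d = 10 × 10^(8.20/5) = 10 × 10^1.640 = 436.5 pc.

437 pc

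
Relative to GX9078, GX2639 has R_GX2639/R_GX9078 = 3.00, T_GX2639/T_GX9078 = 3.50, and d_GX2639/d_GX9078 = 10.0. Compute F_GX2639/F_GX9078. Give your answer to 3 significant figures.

13.5

L_GX2639/L_GX9078 = (R_GX2639/R_GX9078)²(T_GX2639/T_GX9078)⁴ = (3.00)² × (3.50)⁴ = 1351.
F_GX2639/F_GX9078 = (L_GX2639/L_GX9078)/(d_GX2639/d_GX9078)² = 1351 / (10.0)² = 13.51.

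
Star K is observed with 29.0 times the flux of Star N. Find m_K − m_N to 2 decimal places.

m_K − m_N = −2.5 log₁₀(F_K/F_N) = −2.5 log₁₀(29.0) = −2.5 × (1.462) = -3.656.

-3.66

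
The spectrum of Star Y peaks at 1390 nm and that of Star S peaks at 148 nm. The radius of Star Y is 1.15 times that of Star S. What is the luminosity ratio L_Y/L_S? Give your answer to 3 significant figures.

Wien's law gives T ∝ 1/λ_max, so T_Y/T_S = λ_S/λ_Y = 148/1390 = 0.1065.
Then L ∝ R²T⁴ gives L_Y/L_S = (1.15)² × (0.1065)⁴ = 1.322 × 1.285×10^-4 = 1.700×10^-4.

1.70×10^-4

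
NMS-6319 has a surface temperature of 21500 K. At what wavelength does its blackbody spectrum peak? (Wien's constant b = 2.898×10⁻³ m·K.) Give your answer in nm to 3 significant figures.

λ_max = b/T = 2.898×10⁻³ / 21500 = 1.35×10^-7 m = 134.8 nm.

135 nm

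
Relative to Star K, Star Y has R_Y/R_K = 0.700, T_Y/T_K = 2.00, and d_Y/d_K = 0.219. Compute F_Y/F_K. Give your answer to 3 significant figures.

L_Y/L_K = (R_Y/R_K)²(T_Y/T_K)⁴ = (0.700)² × (2.00)⁴ = 7.840.
F_Y/F_K = (L_Y/L_K)/(d_Y/d_K)² = 7.840 / (0.219)² = 163.5.

163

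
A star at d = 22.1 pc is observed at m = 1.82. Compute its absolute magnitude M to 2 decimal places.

0.10

M = m − 5 log₁₀(d/10 pc) = 1.82 − 5 log₁₀(22.1/10)
  = 1.82 − 5 × 0.344 = 1.82 − 1.72 = 0.10.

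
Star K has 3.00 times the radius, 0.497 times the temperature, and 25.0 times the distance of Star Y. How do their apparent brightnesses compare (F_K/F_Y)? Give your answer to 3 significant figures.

L_K/L_Y = (R_K/R_Y)²(T_K/T_Y)⁴ = (3.00)² × (0.497)⁴ = 0.5491.
F_K/F_Y = (L_K/L_Y)/(d_K/d_Y)² = 0.5491 / (25.0)² = 8.786×10^-4.

8.79×10^-4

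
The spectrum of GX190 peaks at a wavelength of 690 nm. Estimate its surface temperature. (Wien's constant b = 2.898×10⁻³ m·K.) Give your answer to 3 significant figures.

4.20×10^3 K

T = b/λ_max = 2.898×10⁻³ / (690×10⁻⁹) = 4200 K.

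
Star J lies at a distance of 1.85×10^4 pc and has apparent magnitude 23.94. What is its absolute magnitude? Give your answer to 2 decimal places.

M = m − 5 log₁₀(d/10 pc) = 23.94 − 5 log₁₀(1.85×10^4/10)
  = 23.94 − 5 × 3.267 = 23.94 − 16.34 = 7.60.

7.60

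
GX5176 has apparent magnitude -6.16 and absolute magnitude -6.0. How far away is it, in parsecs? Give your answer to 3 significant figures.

9.29 pc

m − M = 5 log₁₀(d/10 pc)
-6.16 − (-6.0) = -0.16 = 5 log₁₀(d/10)
d = 10 × 10^(-0.16/5) = 10 × 10^-0.032 = 9.290 pc.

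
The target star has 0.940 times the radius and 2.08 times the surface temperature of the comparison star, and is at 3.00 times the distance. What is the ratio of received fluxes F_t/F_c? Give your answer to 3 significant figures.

L_t/L_c = (R_t/R_c)²(T_t/T_c)⁴ = (0.940)² × (2.08)⁴ = 16.54.
F_t/F_c = (L_t/L_c)/(d_t/d_c)² = 16.54 / (3.00)² = 1.838.

1.84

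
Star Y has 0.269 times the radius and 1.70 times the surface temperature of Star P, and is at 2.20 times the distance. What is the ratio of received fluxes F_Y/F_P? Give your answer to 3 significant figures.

0.125

L_Y/L_P = (R_Y/R_P)²(T_Y/T_P)⁴ = (0.269)² × (1.70)⁴ = 0.6044.
F_Y/F_P = (L_Y/L_P)/(d_Y/d_P)² = 0.6044 / (2.20)² = 0.1249.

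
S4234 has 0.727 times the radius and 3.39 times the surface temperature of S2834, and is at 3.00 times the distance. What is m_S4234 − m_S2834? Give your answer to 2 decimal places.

-2.22

L_S4234/L_S2834 = (0.727)²(3.39)⁴ = 69.80.
F_S4234/F_S2834 = (L_S4234/L_S2834)/(d_S4234/d_S2834)² = 69.80/9.000 = 7.756.
m_S4234 − m_S2834 = −2.5 log₁₀(7.756) = -2.22.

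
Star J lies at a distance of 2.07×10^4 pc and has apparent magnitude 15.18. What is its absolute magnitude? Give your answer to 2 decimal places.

-1.40

M = m − 5 log₁₀(d/10 pc) = 15.18 − 5 log₁₀(2.07×10^4/10)
  = 15.18 − 5 × 3.316 = 15.18 − 16.58 = -1.40.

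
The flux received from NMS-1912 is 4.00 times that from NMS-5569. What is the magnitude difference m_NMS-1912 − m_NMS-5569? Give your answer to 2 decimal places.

-1.51

m_NMS-1912 − m_NMS-5569 = −2.5 log₁₀(F_NMS-1912/F_NMS-5569) = −2.5 log₁₀(4.00) = −2.5 × (0.602) = -1.505.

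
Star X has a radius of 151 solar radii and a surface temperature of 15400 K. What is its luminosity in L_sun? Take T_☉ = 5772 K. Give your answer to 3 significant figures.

L/L_☉ = (R/R_☉)² (T/T_☉)⁴ = (151)² × (15400/5772)⁴
       = 2.280×10^4 × (2.668)⁴ = 2.280×10^4 × 50.67 = 1.155×10^6.

1.16×10^6 L_sun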